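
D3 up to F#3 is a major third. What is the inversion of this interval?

minor 6th

The rule of nine gives the new number: 9 − 3 = 6, so a third becomes a sixth.
The quality also flips — major becomes minor — giving a minor sixth.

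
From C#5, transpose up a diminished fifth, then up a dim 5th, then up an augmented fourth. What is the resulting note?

C#5 up a diminished fifth → G5 (6 semitones).
G5 up a diminished fifth → Db6 (6 semitones).
Db6 up an augmented fourth → G6 (6 semitones).

G6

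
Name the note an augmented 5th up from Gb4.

D5

The fifth takes the letter from G up to D.
Moving 8 semitones up from Gb4 (the size of an augmented fifth) reaches D5.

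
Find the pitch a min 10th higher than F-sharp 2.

A 3

Counting three letter names plus an octave up from F lands on A.
Moving 15 semitones up from F#2 (the size of a minor tenth) reaches A3.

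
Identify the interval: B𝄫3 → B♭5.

B to B is the same letter name, plus 2 octaves: a fifteenth.
Bbb3 to Bb5 spans 25 semitones — one semitone wider than the perfect fifteenth (24) — giving an augmented fifteenth.
(Equivalently, a compound augmented octave: an augmented octave plus an octave.)

augmented fifteenth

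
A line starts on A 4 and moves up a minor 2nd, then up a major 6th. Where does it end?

G 5

Up a minor second from A4: Bb4 (1 semitone up).
Up a major sixth from Bb4: G5 (9 semitones up).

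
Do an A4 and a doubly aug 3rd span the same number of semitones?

Yes

Both span 6 semitones: an augmented fourth and a doubly augmented third are the same chromatic distance.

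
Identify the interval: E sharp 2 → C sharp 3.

minor sixth

E to C spans six letter names (E-F-G-A-B-C), so the interval is some kind of sixth.
E#2 to C#3 is 8 semitones, a half step short of the major sixth (9), so this is minor.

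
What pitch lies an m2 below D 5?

C-sharp 5

Two letter names down from D: C.
A minor second is 1 semitone; 1 semitone down from D5 gives C#5.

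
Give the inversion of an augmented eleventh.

First reduce the compound augmented eleventh to its simple form, an augmented fourth.
Interval numbers invert to sum to nine: 4 + 5 = 9, so a fourth inverts to a fifth.
Quality inverts too: augmented becomes diminished. That makes the inversion a diminished fifth.

diminished 5th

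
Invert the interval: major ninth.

First reduce the compound major ninth to its simple form, a major second.
Inverted interval numbers add to nine, so a second pairs with a seventh (2 + 7 = 9).
And major becomes minor under inversion, so we get a minor seventh.

minor 7th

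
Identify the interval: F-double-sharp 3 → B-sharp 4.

F to B spans four letter names (F-G-A-B), plus an octave — that makes it an eleventh of some quality.
F##3 to B#4 is 17 semitones, matching the perfect eleventh exactly, so the quality is perfect.
(Equivalently, a compound perfect fourth: a perfect fourth plus an octave.)

P11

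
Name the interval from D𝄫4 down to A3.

doubly diminished fourth

Descending from Dbb4 to A3 is the same interval as ascending A3 to Dbb4.
A to D spans four letter names (A-B-C-D): a fourth.
A perfect fourth would be 5 semitones; A3 to Dbb4 is 3, two semitones narrower, so the interval is doubly diminished.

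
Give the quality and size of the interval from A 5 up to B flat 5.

minor second

A to B spans two letter names (A-B): a second.
At 1 semitone, A5→Bb5 falls one short of a major second: minor.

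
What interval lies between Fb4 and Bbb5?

F to B spans four letter names (F-G-A-B), plus an octave, so the interval is some kind of eleventh.
The perfect eleventh spans 17 semitones, and Fb4 to Bbb5 is exactly 17 semitones — so this is a perfect eleventh.
(Equivalently, a compound perfect fourth: a perfect fourth plus an octave.)

P11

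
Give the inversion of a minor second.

The rule of nine gives the new number: 9 − 2 = 7, so a second becomes a seventh.
The quality also flips — minor becomes major — giving a major seventh.

major seventh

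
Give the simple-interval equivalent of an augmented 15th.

A8

Subtracting seven from the interval number removes an octave: 15 − 7 = 8.
That makes an augmented fifteenth a compound augmented octave — an octave plus an augmented octave.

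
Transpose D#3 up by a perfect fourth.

Four letter names up from D: G.
Moving 5 semitones up from D#3 (the size of a perfect fourth) reaches G#3.

G#3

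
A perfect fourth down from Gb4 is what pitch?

Db4

Four letter names down from G: D.
A perfect fourth spans 5 semitones, so from Gb4 the target pitch is Db4.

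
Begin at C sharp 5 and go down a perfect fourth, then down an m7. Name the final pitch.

A sharp 3

A perfect fourth down from C#5 is G#4.
G#4 down a minor seventh → A#3 (10 semitones).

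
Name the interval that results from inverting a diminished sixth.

Interval numbers invert to sum to nine: 6 + 3 = 9, so a sixth inverts to a third.
Quality inverts too: diminished becomes augmented. That makes the inversion an augmented third.

augmented third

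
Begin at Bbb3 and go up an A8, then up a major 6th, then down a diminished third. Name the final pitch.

E#5

An augmented octave up from Bbb3 is Bb4.
Up a major sixth from Bb4: G5 (9 semitones up).
G5 down a diminished third → E#5 (2 semitones).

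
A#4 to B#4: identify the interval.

A to B spans two letter names (A-B): a second.
Counting semitones, A#4→B#4 is 2, which is the major second.

M2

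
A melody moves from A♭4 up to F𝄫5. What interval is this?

A to F spans six letter names (A-B-C-D-E-F) — that makes it a sixth of some quality.
Ab4 to Fbb5 spans 7 semitones — two semitones narrower than the major sixth (9) — giving a diminished sixth.

diminished sixth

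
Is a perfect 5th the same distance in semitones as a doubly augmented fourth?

Yes

Both span 7 semitones: a perfect fifth and a doubly augmented fourth are the same chromatic distance.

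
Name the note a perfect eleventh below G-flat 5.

D-flat 4

The eleventh's letter: G down four letter names plus an octave → D.
A perfect eleventh is 17 semitones; 17 semitones down from Gb5 gives Db4.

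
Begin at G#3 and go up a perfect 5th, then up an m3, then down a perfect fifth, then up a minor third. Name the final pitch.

D4

G#3 up a perfect fifth → D#4 (7 semitones).
A minor third up from D#4 is F#4.
F#4 down a perfect fifth → B3 (7 semitones).
Up a minor third from B3: D4 (3 semitones up).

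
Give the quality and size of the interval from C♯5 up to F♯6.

perfect eleventh

C to F spans four letter names (C-D-E-F), plus an octave: an eleventh.
C#5 to F#6 is 17 semitones, matching the perfect eleventh exactly, so the quality is perfect.
(Equivalently, a compound perfect fourth: a perfect fourth plus an octave.)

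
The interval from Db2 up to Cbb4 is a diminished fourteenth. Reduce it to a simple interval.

diminished 7th

Subtracting seven from the interval number removes an octave: 14 − 7 = 7.
That makes a diminished fourteenth a compound diminished seventh — an octave plus a diminished seventh.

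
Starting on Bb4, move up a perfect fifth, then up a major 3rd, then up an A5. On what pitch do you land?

Up a perfect fifth from Bb4: F5 (7 semitones up).
F5 up a major third → A5 (4 semitones).
A5 up an augmented fifth → E#6 (8 semitones).

E#6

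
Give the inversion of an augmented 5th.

Interval numbers invert to sum to nine: 5 + 4 = 9, so a fifth inverts to a fourth.
And augmented becomes diminished under inversion, so we get a diminished fourth.

d4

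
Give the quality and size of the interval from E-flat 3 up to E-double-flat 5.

diminished fifteenth

E to E is the same letter name, plus 2 octaves — that makes it a fifteenth of some quality.
The perfect fifteenth is 24 semitones; here we have 23, one semitone narrower: diminished.
(Equivalently, a compound diminished octave: a diminished octave plus an octave.)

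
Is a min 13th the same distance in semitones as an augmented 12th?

Yes

A minor thirteenth spans 20 semitones, and an augmented twelfth also spans 20 semitones — they're enharmonic.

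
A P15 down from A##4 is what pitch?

A fifteenth keeps the letter name A, two octaves down from A.
A perfect fifteenth spans 24 semitones, so from A##4 the target pitch is A##2.

A##2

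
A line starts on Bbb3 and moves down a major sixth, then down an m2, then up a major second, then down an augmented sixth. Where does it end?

Fbb2

A major sixth down from Bbb3 is Dbb3.
Down a minor second from Dbb3: Cb3 (1 semitone down).
Cb3 up a major second → Db3 (2 semitones).
Down an augmented sixth from Db3: Fbb2 (10 semitones down).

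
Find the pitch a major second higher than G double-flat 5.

Counting two letter names up from G lands on A.
Moving 2 semitones up from Gbb5 (the size of a major second) reaches Abb5.

A double-flat 5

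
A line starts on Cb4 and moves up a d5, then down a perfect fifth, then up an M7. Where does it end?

Up a diminished fifth from Cb4: Gbb4 (6 semitones up).
Down a perfect fifth from Gbb4: Cbb4 (7 semitones down).
A major seventh up from Cbb4 is Bbb4.

Bbb4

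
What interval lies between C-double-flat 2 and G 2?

AA5

C to G spans five letter names (C-D-E-F-G): a fifth.
The perfect fifth is 7 semitones; here we have 9, two semitones wider: doubly augmented.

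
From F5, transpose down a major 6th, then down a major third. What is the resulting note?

A major sixth down from F5 is Ab4.
Ab4 down a major third → Fb4 (4 semitones).

Fb4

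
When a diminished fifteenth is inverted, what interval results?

A1

First reduce the compound diminished fifteenth to its simple form, a diminished octave.
Inverted interval numbers add to nine, so an octave pairs with a unison (8 + 1 = 9).
The quality also flips — diminished becomes augmented — giving an augmented unison.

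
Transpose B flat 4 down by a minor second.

Two letter names down from B: A.
A minor second spans 1 semitone, so from Bb4 the target pitch is A4.

A 4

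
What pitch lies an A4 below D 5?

Four letter names down from D: A.
An augmented fourth is 6 semitones; 6 semitones down from D5 gives Ab4.

A flat 4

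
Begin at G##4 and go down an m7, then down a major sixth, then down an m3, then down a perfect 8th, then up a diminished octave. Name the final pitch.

A#2

A minor seventh down from G##4 is A##3.
Down a major sixth from A##3: C##3 (9 semitones down).
C##3 down a minor third → A##2 (3 semitones).
Down a perfect octave from A##2: A##1 (12 semitones down).
A diminished octave up from A##1 is A#2.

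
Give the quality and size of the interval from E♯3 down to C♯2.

major tenth

Descending from E#3 to C#2 is the same interval as ascending C#2 to E#3.
C to E spans three letter names (C-D-E), plus an octave: a tenth.
The major tenth spans 16 semitones, and C#2 to E#3 is exactly 16 semitones — so this is a major tenth.
(Equivalently, a compound major third: a major third plus an octave.)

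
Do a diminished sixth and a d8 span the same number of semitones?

7 semitones (diminished sixth) vs 11 semitones (diminished octave): not equal.

No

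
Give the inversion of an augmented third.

Inverted interval numbers add to nine, so a third pairs with a sixth (3 + 6 = 9).
Quality inverts too: augmented becomes diminished. That makes the inversion a diminished sixth.

d6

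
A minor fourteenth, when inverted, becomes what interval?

major second

First reduce the compound minor fourteenth to its simple form, a minor seventh.
Inverted interval numbers add to nine, so a seventh pairs with a second (7 + 2 = 9).
The quality also flips — minor becomes major — giving a major second.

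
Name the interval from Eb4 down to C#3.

Descending from Eb4 to C#3 is the same interval as ascending C#3 to Eb4.
C to E spans three letter names (C-D-E), plus an octave — that makes it a tenth of some quality.
A major tenth would be 16 semitones; C#3 to Eb4 is 14, two semitones narrower, so the interval is diminished.
(Equivalently, a compound diminished third: a diminished third plus an octave.)

diminished tenth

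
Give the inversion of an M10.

m6

First reduce the compound major tenth to its simple form, a major third.
The rule of nine gives the new number: 9 − 3 = 6, so a third becomes a sixth.
The quality also flips — major becomes minor — giving a minor sixth.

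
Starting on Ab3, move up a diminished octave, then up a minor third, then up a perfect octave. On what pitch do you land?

Cbb6

A diminished octave up from Ab3 is Abb4.
Abb4 up a minor third → Cbb5 (3 semitones).
Cbb5 up a perfect octave → Cbb6 (12 semitones).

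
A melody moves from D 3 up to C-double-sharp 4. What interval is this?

augmented seventh

D to C spans seven letter names (D-E-F-G-A-B-C) — that makes it a seventh of some quality.
The major seventh is 11 semitones; here we have 12, one semitone wider: augmented.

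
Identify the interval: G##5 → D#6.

d5

G to D spans five letter names (G-A-B-C-D): a fifth.
The perfect fifth is 7 semitones; here we have 6, one semitone narrower: diminished.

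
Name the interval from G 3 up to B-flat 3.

G to B spans three letter names (G-A-B), so the interval is some kind of third.
G3 to Bb3 is 3 semitones, a half step short of the major third (4), so this is minor.

m3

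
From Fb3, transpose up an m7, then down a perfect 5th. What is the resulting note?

A minor seventh up from Fb3 is Ebb4.
A perfect fifth down from Ebb4 is Abb3.

Abb3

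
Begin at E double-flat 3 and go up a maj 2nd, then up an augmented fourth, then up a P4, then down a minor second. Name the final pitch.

A major second up from Ebb3 is Fb3.
Up an augmented fourth from Fb3: Bb3 (6 semitones up).
A perfect fourth up from Bb3 is Eb4.
Down a minor second from Eb4: D4 (1 semitone down).

D 4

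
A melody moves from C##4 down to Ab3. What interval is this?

doubly augmented third

Descending from C##4 to Ab3 is the same interval as ascending Ab3 to C##4.
A to C spans three letter names (A-B-C), so the interval is some kind of third.
The major third is 4 semitones; here we have 6, two semitones wider: doubly augmented.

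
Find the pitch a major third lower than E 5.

Counting three letter names down from E lands on C.
A major third is 4 semitones; 4 semitones down from E5 gives C5.

C 5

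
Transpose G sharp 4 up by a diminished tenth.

B flat 5

The tenth's letter: G up three letter names plus an octave → B.
Moving 14 semitones up from G#4 (the size of a diminished tenth) reaches Bb5.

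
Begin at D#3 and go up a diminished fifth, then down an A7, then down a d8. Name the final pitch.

Bb1

A diminished fifth up from D#3 is A3.
A3 down an augmented seventh → Bbb2 (12 semitones).
A diminished octave down from Bbb2 is Bb1.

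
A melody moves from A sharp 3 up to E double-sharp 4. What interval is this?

augmented fifth

A to E spans five letter names (A-B-C-D-E), so the interval is some kind of fifth.
A perfect fifth would be 7 semitones; A#3 to E##4 is 8, one semitone wider, so the interval is augmented.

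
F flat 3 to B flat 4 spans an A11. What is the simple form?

Each octave removed subtracts seven from the number: 11 − 7 = 4.
Quality carries through unchanged, so the simple form is an augmented fourth.

augmented fourth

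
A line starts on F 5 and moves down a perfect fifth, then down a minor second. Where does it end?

A perfect fifth down from F5 is Bb4.
Bb4 down a minor second → A4 (1 semitone).

A 4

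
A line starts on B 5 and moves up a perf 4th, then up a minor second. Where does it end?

Up a perfect fourth from B5: E6 (5 semitones up).
Up a minor second from E6: F6 (1 semitone up).

F 6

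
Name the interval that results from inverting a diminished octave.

Inverted interval numbers add to nine, so an octave pairs with a unison (8 + 1 = 9).
Quality inverts too: diminished becomes augmented. That makes the inversion an augmented unison.

augmented 1st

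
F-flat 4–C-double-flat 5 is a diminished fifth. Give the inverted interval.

Interval numbers invert to sum to nine: 5 + 4 = 9, so a fifth inverts to a fourth.
And diminished becomes augmented under inversion, so we get an augmented fourth.

augmented 4th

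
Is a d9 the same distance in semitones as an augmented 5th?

No

A diminished ninth spans 12 semitones; an augmented fifth spans 8 semitones. They differ by 4.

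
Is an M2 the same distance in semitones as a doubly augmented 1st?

Yes

A major second spans 2 semitones, and a doubly augmented unison also spans 2 semitones — they're enharmonic.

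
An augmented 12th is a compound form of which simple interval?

augmented fifth

Subtracting seven from the interval number removes an octave: 12 − 7 = 5.
Quality carries through unchanged, so the simple form is an augmented fifth.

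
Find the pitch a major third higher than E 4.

G-sharp 4

Counting three letter names up from E lands on G.
Moving 4 semitones up from E4 (the size of a major third) reaches G#4.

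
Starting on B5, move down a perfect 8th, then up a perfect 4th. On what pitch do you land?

A perfect octave down from B5 is B4.
Up a perfect fourth from B4: E5 (5 semitones up).

E5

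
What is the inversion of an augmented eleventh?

First reduce the compound augmented eleventh to its simple form, an augmented fourth.
Inverted interval numbers add to nine, so a fourth pairs with a fifth (4 + 5 = 9).
Quality inverts too: augmented becomes diminished. That makes the inversion a diminished fifth.

diminished 5th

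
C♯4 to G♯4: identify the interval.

C to G spans five letter names (C-D-E-F-G) — that makes it a fifth of some quality.
The perfect fifth spans 7 semitones, and C#4 to G#4 is exactly 7 semitones — so this is a perfect fifth.

perfect fifth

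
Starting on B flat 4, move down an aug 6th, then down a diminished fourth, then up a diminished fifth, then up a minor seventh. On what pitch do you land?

Bb4 down an augmented sixth → Dbb4 (10 semitones).
Dbb4 down a diminished fourth → Ab3 (4 semitones).
A diminished fifth up from Ab3 is Ebb4.
Up a minor seventh from Ebb4: Dbb5 (10 semitones up).

D double-flat 5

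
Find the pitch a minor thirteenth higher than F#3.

Six letters up from F (plus an octave) reaches D.
A minor thirteenth spans 20 semitones, so from F#3 the target pitch is D5.

D5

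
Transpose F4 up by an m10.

Counting three letter names plus an octave up from F lands on A.
A minor tenth is 15 semitones; 15 semitones up from F4 gives Ab5.

Ab5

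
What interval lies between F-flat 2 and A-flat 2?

F to A spans three letter names (F-G-A), so the interval is some kind of third.
The major third spans 4 semitones, and Fb2 to Ab2 is exactly 4 semitones — so this is a major third.

M3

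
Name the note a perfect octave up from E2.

E3

The letter stays E (same as the start), shifted an octave up.
A perfect octave spans 12 semitones, so from E2 the target pitch is E3.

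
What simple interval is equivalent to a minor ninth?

minor 2nd

Subtracting seven from the interval number removes an octave: 9 − 7 = 2.
So a minor ninth is an octave plus a minor second. The quality is unchanged.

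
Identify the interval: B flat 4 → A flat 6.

m14

B to A spans seven letter names (B-C-D-E-F-G-A), plus an octave: a fourteenth.
A major fourteenth would be 23 semitones, but Bb4 to Ab6 is 22 — one semitone narrower, making it a minor fourteenth.
(Equivalently, a compound minor seventh: a minor seventh plus an octave.)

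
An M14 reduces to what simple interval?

Take out an octave (7 from the number): 14 − 7 = 7.
Quality carries through unchanged, so the simple form is a major seventh.

major seventh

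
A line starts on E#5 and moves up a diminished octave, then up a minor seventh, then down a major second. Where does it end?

Up a diminished octave from E#5: E6 (11 semitones up).
E6 up a minor seventh → D7 (10 semitones).
Down a major second from D7: C7 (2 semitones down).

C7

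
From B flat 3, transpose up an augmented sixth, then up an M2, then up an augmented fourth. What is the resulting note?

D double-sharp 5

Bb3 up an augmented sixth → G#4 (10 semitones).
Up a major second from G#4: A#4 (2 semitones up).
An augmented fourth up from A#4 is D##5.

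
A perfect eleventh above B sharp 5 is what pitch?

The eleventh's letter: B up four letter names plus an octave → E.
Moving 17 semitones up from B#5 (the size of a perfect eleventh) reaches E#7.

E sharp 7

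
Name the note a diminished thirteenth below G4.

Six letters down from G (plus an octave) reaches B.
Moving 19 semitones down from G4 (the size of a diminished thirteenth) reaches B#2.

B#2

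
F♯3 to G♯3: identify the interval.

F to G spans two letter names (F-G) — that makes it a second of some quality.
The major second spans 2 semitones, and F#3 to G#3 is exactly 2 semitones — so this is a major second.

major second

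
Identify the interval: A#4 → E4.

Descending from A#4 to E4 is the same interval as ascending E4 to A#4.
E to A spans four letter names (E-F-G-A) — that makes it a fourth of some quality.
A perfect fourth would be 5 semitones; E4 to A#4 is 6, one semitone wider, so the interval is augmented.

A4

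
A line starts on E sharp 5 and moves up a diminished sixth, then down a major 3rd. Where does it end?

A flat 5

Up a diminished sixth from E#5: C6 (7 semitones up).
C6 down a major third → Ab5 (4 semitones).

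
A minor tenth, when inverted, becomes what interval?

major 6th

First reduce the compound minor tenth to its simple form, a minor third.
Interval numbers invert to sum to nine: 3 + 6 = 9, so a third inverts to a sixth.
Quality inverts too: minor becomes major. That makes the inversion a major sixth.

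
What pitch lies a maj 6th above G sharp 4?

E sharp 5

Six letter names up from G: E.
A major sixth is 9 semitones; 9 semitones up from G#4 gives E#5.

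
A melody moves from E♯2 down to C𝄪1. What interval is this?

Descending from E#2 to C##1 is the same interval as ascending C##1 to E#2.
C to E spans three letter names (C-D-E), plus an octave, so the interval is some kind of tenth.
C##1 to E#2 is 15 semitones, a half step short of the major tenth (16), so this is minor.
(Equivalently, a compound minor third: a minor third plus an octave.)

minor tenth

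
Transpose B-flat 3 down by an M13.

D-flat 2

Six letters down from B (plus an octave) reaches D.
A major thirteenth is 21 semitones; 21 semitones down from Bb3 gives Db2.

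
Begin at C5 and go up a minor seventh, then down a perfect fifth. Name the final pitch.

Up a minor seventh from C5: Bb5 (10 semitones up).
Down a perfect fifth from Bb5: Eb5 (7 semitones down).

Eb5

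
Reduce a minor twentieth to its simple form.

minor 6th

Take out 2 octaves (14 from the number): 20 − 14 = 6.
Quality carries through unchanged, so the simple form is a minor sixth.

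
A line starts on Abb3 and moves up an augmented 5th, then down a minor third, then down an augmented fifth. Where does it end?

Fb3

Up an augmented fifth from Abb3: Eb4 (8 semitones up).
Eb4 down a minor third → C4 (3 semitones).
An augmented fifth down from C4 is Fb3.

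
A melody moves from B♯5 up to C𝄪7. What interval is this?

B to C spans two letter names (B-C), plus an octave — that makes it a ninth of some quality.
The major ninth spans 14 semitones, and B#5 to C##7 is exactly 14 semitones — so this is a major ninth.
(Equivalently, a compound major second: a major second plus an octave.)

major ninth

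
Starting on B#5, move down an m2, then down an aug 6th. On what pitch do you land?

C#5

B#5 down a minor second → A##5 (1 semitone).
A##5 down an augmented sixth → C#5 (10 semitones).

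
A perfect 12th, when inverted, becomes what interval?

First reduce the compound perfect twelfth to its simple form, a perfect fifth.
Interval numbers invert to sum to nine: 5 + 4 = 9, so a fifth inverts to a fourth.
Quality inverts too: perfect stays perfect. That makes the inversion a perfect fourth.

perfect 4th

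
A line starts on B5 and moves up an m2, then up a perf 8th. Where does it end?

C7

Up a minor second from B5: C6 (1 semitone up).
C6 up a perfect octave → C7 (12 semitones).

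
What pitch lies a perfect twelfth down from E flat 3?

A flat 1

The twelfth's letter: E down five letter names plus an octave → A.
Moving 19 semitones down from Eb3 (the size of a perfect twelfth) reaches Ab1.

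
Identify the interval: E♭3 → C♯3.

Descending from Eb3 to C#3 is the same interval as ascending C#3 to Eb3.
C to E spans three letter names (C-D-E) — that makes it a third of some quality.
A major third would be 4 semitones; C#3 to Eb3 is 2, two semitones narrower, so the interval is diminished.

d3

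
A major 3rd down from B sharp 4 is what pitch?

G sharp 4

The third takes the letter from B down to G.
A major third is 4 semitones; 4 semitones down from B#4 gives G#4.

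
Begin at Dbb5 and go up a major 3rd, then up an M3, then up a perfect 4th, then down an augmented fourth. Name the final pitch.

Up a major third from Dbb5: Fb5 (4 semitones up).
Up a major third from Fb5: Ab5 (4 semitones up).
Up a perfect fourth from Ab5: Db6 (5 semitones up).
An augmented fourth down from Db6 is Abb5.

Abb5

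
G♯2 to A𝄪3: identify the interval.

A9

G to A spans two letter names (G-A), plus an octave, so the interval is some kind of ninth.
A major ninth would be 14 semitones; G#2 to A##3 is 15, one semitone wider, so the interval is augmented.
(Equivalently, a compound augmented second: an augmented second plus an octave.)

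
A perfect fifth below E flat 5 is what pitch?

The fifth takes the letter from E down to A.
A perfect fifth is 7 semitones; 7 semitones down from Eb5 gives Ab4.

A flat 4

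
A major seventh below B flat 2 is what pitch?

C flat 2

Seven letter names down from B: C.
A major seventh spans 11 semitones, so from Bb2 the target pitch is Cb2.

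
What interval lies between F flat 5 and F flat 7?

P15

F to F is the same letter name, plus 2 octaves, so the interval is some kind of fifteenth.
The perfect fifteenth spans 24 semitones, and Fb5 to Fb7 is exactly 24 semitones — so this is a perfect fifteenth.
(Equivalently, a compound perfect octave: a perfect octave plus an octave.)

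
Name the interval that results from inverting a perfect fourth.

Interval numbers invert to sum to nine: 4 + 5 = 9, so a fourth inverts to a fifth.
And perfect stays perfect under inversion, so we get a perfect fifth.

perfect 5th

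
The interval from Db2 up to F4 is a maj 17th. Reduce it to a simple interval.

M3

Each octave removed subtracts seven from the number: 17 − 14 = 3.
That makes a major seventeenth a compound major third — 2 octaves plus a major third.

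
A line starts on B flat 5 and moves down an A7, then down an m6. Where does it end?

An augmented seventh down from Bb5 is Cbb5.
A minor sixth down from Cbb5 is Ebb4.

E double-flat 4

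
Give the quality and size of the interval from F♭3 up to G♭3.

F to G spans two letter names (F-G) — that makes it a second of some quality.
The major second spans 2 semitones, and Fb3 to Gb3 is exactly 2 semitones — so this is a major second.

major 2nd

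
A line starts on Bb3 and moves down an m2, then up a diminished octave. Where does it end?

Bb3 down a minor second → A3 (1 semitone).
Up a diminished octave from A3: Ab4 (11 semitones up).

Ab4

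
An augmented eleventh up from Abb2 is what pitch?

The eleventh's letter: A up four letter names plus an octave → D.
An augmented eleventh spans 18 semitones, so from Abb2 the target pitch is Db4.

Db4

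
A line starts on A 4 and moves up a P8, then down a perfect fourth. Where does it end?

E 5

Up a perfect octave from A4: A5 (12 semitones up).
A5 down a perfect fourth → E5 (5 semitones).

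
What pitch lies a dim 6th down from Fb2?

Counting six letter names down from F lands on A.
A diminished sixth is 7 semitones; 7 semitones down from Fb2 gives A1.

A1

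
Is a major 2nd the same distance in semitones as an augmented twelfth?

A major second is 2 semitones but an augmented twelfth is 20 semitones — different sizes.

No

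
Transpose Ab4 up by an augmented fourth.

Counting four letter names up from A lands on D.
An augmented fourth spans 6 semitones, so from Ab4 the target pitch is D5.

D5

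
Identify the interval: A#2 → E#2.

Descending from A#2 to E#2 is the same interval as ascending E#2 to A#2.
E to A spans four letter names (E-F-G-A) — that makes it a fourth of some quality.
E#2 to A#2 is 5 semitones, matching the perfect fourth exactly, so the quality is perfect.

perfect fourth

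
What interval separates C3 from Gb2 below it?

A4

Descending from C3 to Gb2 is the same interval as ascending Gb2 to C3.
G to C spans four letter names (G-A-B-C) — that makes it a fourth of some quality.
The perfect fourth is 5 semitones; here we have 6, one semitone wider: augmented.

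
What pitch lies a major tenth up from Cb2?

The tenth's letter: C up three letter names plus an octave → E.
A major tenth spans 16 semitones, so from Cb2 the target pitch is Eb3.

Eb3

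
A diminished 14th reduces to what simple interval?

diminished 7th

Subtracting seven from the interval number removes an octave: 14 − 7 = 7.
So a diminished fourteenth is an octave plus a diminished seventh. The quality is unchanged.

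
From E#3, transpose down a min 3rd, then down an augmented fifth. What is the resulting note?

E#3 down a minor third → C##3 (3 semitones).
An augmented fifth down from C##3 is F#2.

F#2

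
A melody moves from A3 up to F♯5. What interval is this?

A to F spans six letter names (A-B-C-D-E-F), plus an octave, so the interval is some kind of thirteenth.
A3 to F#5 is 21 semitones, matching the major thirteenth exactly, so the quality is major.
(Equivalently, a compound major sixth: a major sixth plus an octave.)

major thirteenth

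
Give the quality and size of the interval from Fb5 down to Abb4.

Descending from Fb5 to Abb4 is the same interval as ascending Abb4 to Fb5.
A to F spans six letter names (A-B-C-D-E-F) — that makes it a sixth of some quality.
The major sixth spans 9 semitones, and Abb4 to Fb5 is exactly 9 semitones — so this is a major sixth.

M6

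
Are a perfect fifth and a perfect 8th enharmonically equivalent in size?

No

A perfect fifth is 7 semitones but a perfect octave is 12 semitones — different sizes.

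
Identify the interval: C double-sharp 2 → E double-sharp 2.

C to E spans three letter names (C-D-E), so the interval is some kind of third.
The major third spans 4 semitones, and C##2 to E##2 is exactly 4 semitones — so this is a major third.

major third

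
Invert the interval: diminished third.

augmented 6th

Inverted interval numbers add to nine, so a third pairs with a sixth (3 + 6 = 9).
And diminished becomes augmented under inversion, so we get an augmented sixth.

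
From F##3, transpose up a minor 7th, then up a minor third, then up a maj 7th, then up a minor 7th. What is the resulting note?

E#6

F##3 up a minor seventh → E#4 (10 semitones).
A minor third up from E#4 is G#4.
G#4 up a major seventh → F##5 (11 semitones).
A minor seventh up from F##5 is E#6.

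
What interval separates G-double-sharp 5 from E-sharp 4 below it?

Descending from G##5 to E#4 is the same interval as ascending E#4 to G##5.
E to G spans three letter names (E-F-G), plus an octave, so the interval is some kind of tenth.
E#4 to G##5 is 16 semitones, matching the major tenth exactly, so the quality is major.
(Equivalently, a compound major third: a major third plus an octave.)

M10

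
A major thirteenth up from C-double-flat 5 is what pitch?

A-double-flat 6

The thirteenth's letter: C up six letter names plus an octave → A.
A major thirteenth spans 21 semitones, so from Cbb5 the target pitch is Abb6.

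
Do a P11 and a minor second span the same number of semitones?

A perfect eleventh spans 17 semitones; a minor second spans 1 semitone. They differ by 16.

No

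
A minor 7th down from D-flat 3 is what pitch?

Seven letter names down from D: E.
A minor seventh spans 10 semitones, so from Db3 the target pitch is Eb2.

E-flat 2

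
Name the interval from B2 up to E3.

perfect fourth

B to E spans four letter names (B-C-D-E): a fourth.
Counting semitones, B2→E3 is 5, which is the perfect fourth.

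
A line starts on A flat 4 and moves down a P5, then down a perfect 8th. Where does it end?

D flat 3

Ab4 down a perfect fifth → Db4 (7 semitones).
Db4 down a perfect octave → Db3 (12 semitones).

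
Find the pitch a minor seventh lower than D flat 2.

E flat 1

The seventh takes the letter from D down to E.
A minor seventh spans 10 semitones, so from Db2 the target pitch is Eb1.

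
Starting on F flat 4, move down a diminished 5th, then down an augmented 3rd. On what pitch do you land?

Down a diminished fifth from Fb4: Bb3 (6 semitones down).
Bb3 down an augmented third → Gbb3 (5 semitones).

G double-flat 3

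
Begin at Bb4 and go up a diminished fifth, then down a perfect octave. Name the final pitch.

A diminished fifth up from Bb4 is Fb5.
Down a perfect octave from Fb5: Fb4 (12 semitones down).

Fb4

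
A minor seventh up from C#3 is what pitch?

Seven letter names up from C: B.
Moving 10 semitones up from C#3 (the size of a minor seventh) reaches B3.

B3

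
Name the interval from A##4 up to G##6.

minor fourteenth

A to G spans seven letter names (A-B-C-D-E-F-G), plus an octave — that makes it a fourteenth of some quality.
At 22 semitones, A##4→G##6 falls one short of a major fourteenth: minor.
(Equivalently, a compound minor seventh: a minor seventh plus an octave.)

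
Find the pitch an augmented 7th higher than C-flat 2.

B 2

Counting seven letter names up from C lands on B.
An augmented seventh spans 12 semitones, so from Cb2 the target pitch is B2.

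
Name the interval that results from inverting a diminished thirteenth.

augmented 3rd

First reduce the compound diminished thirteenth to its simple form, a diminished sixth.
Inverted interval numbers add to nine, so a sixth pairs with a third (6 + 3 = 9).
Quality inverts too: diminished becomes augmented. That makes the inversion an augmented third.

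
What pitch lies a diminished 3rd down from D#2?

Counting three letter names down from D lands on B.
Moving 2 semitones down from D#2 (the size of a diminished third) reaches B##1.

B##1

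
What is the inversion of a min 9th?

major seventh

First reduce the compound minor ninth to its simple form, a minor second.
Inverted interval numbers add to nine, so a second pairs with a seventh (2 + 7 = 9).
Quality inverts too: minor becomes major. That makes the inversion a major seventh.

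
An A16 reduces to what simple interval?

augmented second

Take out 2 octaves (14 from the number): 16 − 14 = 2.
Quality carries through unchanged, so the simple form is an augmented second.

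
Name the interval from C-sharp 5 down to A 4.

Descending from C#5 to A4 is the same interval as ascending A4 to C#5.
A to C spans three letter names (A-B-C) — that makes it a third of some quality.
The major third spans 4 semitones, and A4 to C#5 is exactly 4 semitones — so this is a major third.

major third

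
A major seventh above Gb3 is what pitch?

F4

Counting seven letter names up from G lands on F.
Moving 11 semitones up from Gb3 (the size of a major seventh) reaches F4.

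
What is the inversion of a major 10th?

First reduce the compound major tenth to its simple form, a major third.
Interval numbers invert to sum to nine: 3 + 6 = 9, so a third inverts to a sixth.
The quality also flips — major becomes minor — giving a minor sixth.

m6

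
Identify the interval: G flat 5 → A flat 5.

major 2nd

G to A spans two letter names (G-A), so the interval is some kind of second.
The major second spans 2 semitones, and Gb5 to Ab5 is exactly 2 semitones — so this is a major second.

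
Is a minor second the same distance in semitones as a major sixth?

A minor second is 1 semitone but a major sixth is 9 semitones — different sizes.

No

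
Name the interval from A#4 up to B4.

minor 2nd

A to B spans two letter names (A-B): a second.
A major second would be 2 semitones, but A#4 to B4 is 1 — one semitone narrower, making it a minor second.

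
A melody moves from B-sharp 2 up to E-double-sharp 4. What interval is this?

augmented eleventh

B to E spans four letter names (B-C-D-E), plus an octave, so the interval is some kind of eleventh.
A perfect eleventh would be 17 semitones; B#2 to E##4 is 18, one semitone wider, so the interval is augmented.
(Equivalently, a compound augmented fourth: an augmented fourth plus an octave.)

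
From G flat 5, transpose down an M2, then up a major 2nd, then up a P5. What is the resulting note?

Gb5 down a major second → Fb5 (2 semitones).
A major second up from Fb5 is Gb5.
Up a perfect fifth from Gb5: Db6 (7 semitones up).

D flat 6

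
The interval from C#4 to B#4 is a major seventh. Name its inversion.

Inverted interval numbers add to nine, so a seventh pairs with a second (7 + 2 = 9).
The quality also flips — major becomes minor — giving a minor second.

minor second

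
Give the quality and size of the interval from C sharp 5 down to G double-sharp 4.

Descending from C#5 to G##4 is the same interval as ascending G##4 to C#5.
G to C spans four letter names (G-A-B-C): a fourth.
A perfect fourth would be 5 semitones; G##4 to C#5 is 4, one semitone narrower, so the interval is diminished.

diminished fourth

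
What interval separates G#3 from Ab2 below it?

A7

Descending from G#3 to Ab2 is the same interval as ascending Ab2 to G#3.
A to G spans seven letter names (A-B-C-D-E-F-G) — that makes it a seventh of some quality.
A major seventh would be 11 semitones; Ab2 to G#3 is 12, one semitone wider, so the interval is augmented.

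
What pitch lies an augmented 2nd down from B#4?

The second takes the letter from B down to A.
An augmented second is 3 semitones; 3 semitones down from B#4 gives A4.

A4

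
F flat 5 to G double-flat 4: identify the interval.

Descending from Fb5 to Gbb4 is the same interval as ascending Gbb4 to Fb5.
G to F spans seven letter names (G-A-B-C-D-E-F), so the interval is some kind of seventh.
Counting semitones, Gbb4→Fb5 is 11, which is the major seventh.

M7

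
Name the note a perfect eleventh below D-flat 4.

Four letters down from D (plus an octave) reaches A.
A perfect eleventh spans 17 semitones, so from Db4 the target pitch is Ab2.

A-flat 2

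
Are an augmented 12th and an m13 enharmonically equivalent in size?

Yes

An augmented twelfth = 20 semitones = a minor thirteenth; enharmonically equal.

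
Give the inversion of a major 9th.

minor 7th

First reduce the compound major ninth to its simple form, a major second.
Inverted interval numbers add to nine, so a second pairs with a seventh (2 + 7 = 9).
The quality also flips — major becomes minor — giving a minor seventh.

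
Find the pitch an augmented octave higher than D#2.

An octave keeps the letter name D, an octave up from D.
An augmented octave spans 13 semitones, so from D#2 the target pitch is D##3.

D##3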